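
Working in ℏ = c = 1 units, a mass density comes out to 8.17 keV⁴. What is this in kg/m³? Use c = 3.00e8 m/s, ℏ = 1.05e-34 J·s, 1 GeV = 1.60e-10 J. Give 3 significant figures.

Mass density is [E]/(c²[L]³) = [E]⁴/(ℏ³c⁵).
1 GeV⁴ → 1/(ℏ³c⁵) × (1 GeV in J)⁴ = 2.33e20 kg/m³.
Convert the energy scale: 8.17 keV⁴ = 8.17e-24 GeV⁴.
Result: 8.17e-24 × 2.33e20 = 1.90e-3 kg/m³.

1.90e-3 kg/m³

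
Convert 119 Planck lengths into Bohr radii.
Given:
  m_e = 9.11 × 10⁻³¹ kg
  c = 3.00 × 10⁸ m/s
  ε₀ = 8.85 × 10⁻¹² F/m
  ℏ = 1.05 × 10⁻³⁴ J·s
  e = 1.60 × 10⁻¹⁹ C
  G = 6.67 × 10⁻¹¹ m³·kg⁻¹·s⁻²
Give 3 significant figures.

Planck length: ℓ_P = √(ℏG/c³) = 1.61 × 10⁻³⁵ m
Bohr radius: a₀ = 4πε₀ℏ²/(m_e e²) = 5.26 × 10⁻¹¹ m
119 × 1.61 × 10⁻³⁵ / 5.26 × 10⁻¹¹ = 3.65 × 10⁻²³

3.65 × 10⁻²³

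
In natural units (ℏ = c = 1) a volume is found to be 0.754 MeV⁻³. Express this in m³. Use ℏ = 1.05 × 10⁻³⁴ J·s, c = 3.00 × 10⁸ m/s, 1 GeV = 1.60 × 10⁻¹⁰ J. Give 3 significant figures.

5.75 × 10⁻³⁹ m³

Volume is [L]³ = [E]⁻³·(ℏc)³.
1 GeV⁻³ → (ℏc)³ × (1 GeV in J)⁻³ = 7.63 × 10⁻⁴⁸ m³.
Convert the energy scale: 0.754 MeV⁻³ = 7.54 × 10⁸ GeV⁻³.
Result: 7.54 × 10⁸ × 7.63 × 10⁻⁴⁸ = 5.75 × 10⁻³⁹ m³.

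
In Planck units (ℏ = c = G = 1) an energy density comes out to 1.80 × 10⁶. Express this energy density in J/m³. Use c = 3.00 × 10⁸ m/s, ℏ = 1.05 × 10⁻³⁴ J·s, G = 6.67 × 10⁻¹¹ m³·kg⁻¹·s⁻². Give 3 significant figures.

One Planck energy density: u_P = c⁷/(ℏG²) = 4.68 × 10¹¹³ J/m³.
1.80 × 10⁶ × 4.68 × 10¹¹³ J/m³ = 8.43 × 10¹¹⁹ J/m³

8.43 × 10¹¹⁹ J/m³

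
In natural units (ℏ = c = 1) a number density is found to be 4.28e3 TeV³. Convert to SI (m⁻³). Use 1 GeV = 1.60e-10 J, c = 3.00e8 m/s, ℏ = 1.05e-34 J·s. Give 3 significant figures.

5.61e59 m⁻³

Number density is [L]⁻³ = [E]³/(ℏc)³.
1 GeV³ → 1/(ℏc)³ × (1 GeV in J)³ = 1.31e47 m⁻³.
Convert the energy scale: 4.28e3 TeV³ = 4.28e12 GeV³.
Result: 4.28e12 × 1.31e47 = 5.61e59 m⁻³.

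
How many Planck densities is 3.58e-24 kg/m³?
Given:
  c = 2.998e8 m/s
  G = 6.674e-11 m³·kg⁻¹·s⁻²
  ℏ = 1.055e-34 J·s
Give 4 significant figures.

6.946e-121

Planck density: ρ_P = c⁵/(ℏG²) = 5.154e96 kg/m³.
3.58e-24 / 5.154e96 = 6.946e-121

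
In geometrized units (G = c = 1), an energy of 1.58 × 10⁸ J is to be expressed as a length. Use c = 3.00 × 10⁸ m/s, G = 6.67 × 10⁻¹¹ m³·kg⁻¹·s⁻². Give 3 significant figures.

Energy → length via G/c⁴.
1.58 × 10⁸ J × (G/c⁴) = 1.30 × 10⁻³⁶ m

1.30 × 10⁻³⁶ m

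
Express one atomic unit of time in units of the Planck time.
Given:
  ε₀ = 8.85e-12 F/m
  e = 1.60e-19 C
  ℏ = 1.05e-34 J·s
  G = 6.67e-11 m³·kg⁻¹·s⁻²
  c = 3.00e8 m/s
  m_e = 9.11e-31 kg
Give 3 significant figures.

atomic unit of time: τ_au = (4πε₀)²ℏ³/(m_e e⁴) = 2.40e-17 s
Planck time: t_P = √(ℏG/c⁵) = 5.37e-44 s
ratio = 2.40e-17 / 5.37e-44 = 4.47e26

4.47e26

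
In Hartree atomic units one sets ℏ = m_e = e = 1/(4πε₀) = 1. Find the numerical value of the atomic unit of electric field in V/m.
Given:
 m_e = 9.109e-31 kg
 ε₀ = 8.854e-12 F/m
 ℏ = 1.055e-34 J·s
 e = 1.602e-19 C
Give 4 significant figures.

E_au = E_h/(e a₀) = m_e²e⁵/((4πε₀)³ℏ⁴)
E_h = 4.354e-18 J
a₀ = 5.297e-11 m
E_h/(e·a₀) = 5.131e11 V/m

5.131e11 V/m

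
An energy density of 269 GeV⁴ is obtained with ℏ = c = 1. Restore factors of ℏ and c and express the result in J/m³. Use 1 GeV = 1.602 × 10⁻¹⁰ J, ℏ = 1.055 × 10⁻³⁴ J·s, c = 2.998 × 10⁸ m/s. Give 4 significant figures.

[E]/[L]³ = [E]⁴/(ℏc)³; restore (ℏc)⁻³.
1 GeV⁴ → 1/(ℏc)³ × (1 GeV in J)⁴ = 2.082 × 10³⁷ J/m³.
Result: 269 × 2.082 × 10³⁷ = 5.600 × 10³⁹ J/m³.

5.600 × 10³⁹ J/m³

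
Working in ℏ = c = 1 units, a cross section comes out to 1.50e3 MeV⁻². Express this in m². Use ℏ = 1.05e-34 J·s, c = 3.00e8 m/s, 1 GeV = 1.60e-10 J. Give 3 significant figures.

Area is [L]² = [E]⁻²·(ℏc)²; restore (ℏc)².
1 GeV⁻² → (ℏc)² × (1 GeV in J)⁻² = 3.88e-32 m².
Convert the energy scale: 1.50e3 MeV⁻² = 1.50e9 GeV⁻².
Result: 1.50e9 × 3.88e-32 = 5.81e-23 m².

5.81e-23 m²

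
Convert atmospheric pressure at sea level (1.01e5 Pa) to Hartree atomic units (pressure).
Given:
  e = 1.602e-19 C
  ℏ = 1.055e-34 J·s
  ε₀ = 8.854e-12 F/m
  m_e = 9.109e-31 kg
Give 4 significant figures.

3.448e-9

atomic unit of pressure: P_au = E_h/a₀³ = m_e⁴e¹⁰/((4πε₀)⁵ℏ⁸) = 2.929e13 Pa.
1.01e5 / 2.929e13 = 3.448e-9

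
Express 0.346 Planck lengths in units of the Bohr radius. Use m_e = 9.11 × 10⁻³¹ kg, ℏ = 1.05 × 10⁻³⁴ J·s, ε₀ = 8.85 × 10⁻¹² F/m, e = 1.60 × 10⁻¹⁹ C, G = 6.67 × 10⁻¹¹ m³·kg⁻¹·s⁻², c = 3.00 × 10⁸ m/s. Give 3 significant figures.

Planck length: ℓ_P = √(ℏG/c³) = 1.61 × 10⁻³⁵ m
Bohr radius: a₀ = 4πε₀ℏ²/(m_e e²) = 5.26 × 10⁻¹¹ m
0.346 × 1.61 × 10⁻³⁵ / 5.26 × 10⁻¹¹ = 1.06 × 10⁻²⁵

1.06 × 10⁻²⁵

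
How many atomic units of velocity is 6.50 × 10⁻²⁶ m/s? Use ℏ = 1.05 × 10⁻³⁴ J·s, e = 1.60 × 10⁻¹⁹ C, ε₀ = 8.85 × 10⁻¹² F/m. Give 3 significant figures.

atomic unit of velocity: v_au = e²/(4πε₀ℏ) = 2.19 × 10⁶ m/s.
6.50 × 10⁻²⁶ / 2.19 × 10⁶ = 2.96 × 10⁻³²

2.96 × 10⁻³²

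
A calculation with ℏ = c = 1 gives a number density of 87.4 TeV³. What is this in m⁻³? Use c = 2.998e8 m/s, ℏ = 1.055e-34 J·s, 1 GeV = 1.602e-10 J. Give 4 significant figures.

Number density is [L]⁻³ = [E]³/(ℏc)³.
1 GeV³ → 1/(ℏc)³ × (1 GeV in J)³ = 1.299e47 m⁻³.
Convert the energy scale: 87.4 TeV³ = 8.74e10 GeV³.
Result: 8.74e10 × 1.299e47 = 1.136e58 m⁻³.

1.136e58 m⁻³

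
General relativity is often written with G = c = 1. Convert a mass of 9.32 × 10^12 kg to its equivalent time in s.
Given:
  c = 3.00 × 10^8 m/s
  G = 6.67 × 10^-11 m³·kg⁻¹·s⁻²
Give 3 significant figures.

Mass → time via G/c³.
9.32 × 10^12 kg × (G/c³) = 2.30 × 10^-23 s

2.30 × 10^-23 s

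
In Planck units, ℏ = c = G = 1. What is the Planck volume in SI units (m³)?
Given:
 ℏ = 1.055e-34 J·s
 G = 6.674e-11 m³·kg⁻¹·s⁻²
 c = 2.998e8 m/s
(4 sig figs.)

Dimensional analysis gives V_P = (ℏG/c³)^(3/2).
  = √(1.784e-209)
  = 4.224e-105 m³

4.224e-105 m³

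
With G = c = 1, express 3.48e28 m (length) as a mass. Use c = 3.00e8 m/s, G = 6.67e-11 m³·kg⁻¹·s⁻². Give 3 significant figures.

Length → mass via c²/G.
3.48e28 m × (c²/G) = 4.70e55 kg

4.70e55 kg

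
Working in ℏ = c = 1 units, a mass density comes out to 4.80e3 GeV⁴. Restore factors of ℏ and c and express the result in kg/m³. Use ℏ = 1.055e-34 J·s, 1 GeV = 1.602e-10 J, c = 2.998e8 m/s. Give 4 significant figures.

1.112e24 kg/m³

Mass density is [E]/(c²[L]³) = [E]⁴/(ℏ³c⁵).
1 GeV⁴ → 1/(ℏ³c⁵) × (1 GeV in J)⁴ = 2.316e20 kg/m³.
Result: 4.80e3 × 2.316e20 = 1.112e24 kg/m³.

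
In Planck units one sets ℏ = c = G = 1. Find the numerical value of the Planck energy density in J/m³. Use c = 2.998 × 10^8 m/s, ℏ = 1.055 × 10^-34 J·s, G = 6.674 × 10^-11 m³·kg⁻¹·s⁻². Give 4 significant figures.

u_P = c⁷/(ℏG²)
  = 2.177 × 10^59 / 4.699 × 10^-55
  = 4.632 × 10^113 J/m³

4.632 × 10^113 J/m³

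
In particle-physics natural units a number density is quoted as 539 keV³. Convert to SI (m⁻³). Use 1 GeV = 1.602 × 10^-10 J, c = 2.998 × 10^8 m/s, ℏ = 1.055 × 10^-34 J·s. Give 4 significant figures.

7.004 × 10^31 m⁻³

Number density is [L]⁻³ = [E]³/(ℏc)³.
1 GeV³ → 1/(ℏc)³ × (1 GeV in J)³ = 1.299 × 10^47 m⁻³.
Convert the energy scale: 539 keV³ = 5.39 × 10^-16 GeV³.
Result: 5.39 × 10^-16 × 1.299 × 10^47 = 7.004 × 10^31 m⁻³.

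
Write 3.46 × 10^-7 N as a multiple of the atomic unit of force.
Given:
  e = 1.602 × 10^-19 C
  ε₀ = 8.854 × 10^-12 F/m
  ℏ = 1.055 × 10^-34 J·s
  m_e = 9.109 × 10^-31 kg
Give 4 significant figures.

4.209

atomic unit of force: F_au = E_h/a₀ = m_e²e⁶/((4πε₀)³ℏ⁴) = 8.220 × 10^-8 N.
3.46 × 10^-7 / 8.220 × 10^-8 = 4.209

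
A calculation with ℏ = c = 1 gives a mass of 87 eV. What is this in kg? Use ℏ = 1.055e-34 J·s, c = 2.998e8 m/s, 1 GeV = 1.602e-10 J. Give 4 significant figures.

1.551e-34 kg

Mass is [E]/c²; divide by c².
1 GeV → 1/c² × (1 GeV in J) = 1.782e-27 kg.
Convert the energy scale: 87 eV = 8.70e-8 GeV.
Result: 8.70e-8 × 1.782e-27 = 1.551e-34 kg.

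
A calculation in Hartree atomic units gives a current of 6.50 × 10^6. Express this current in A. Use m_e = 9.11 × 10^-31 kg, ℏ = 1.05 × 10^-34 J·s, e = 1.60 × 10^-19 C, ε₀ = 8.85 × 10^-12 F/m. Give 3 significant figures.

One atomic unit of electric current: I_au = e E_h/ℏ = m_e e⁵/((4πε₀)²ℏ³) = 6.67 × 10^-3 A.
6.50 × 10^6 × 6.67 × 10^-3 A = 4.34 × 10^4 A

4.34 × 10^4 A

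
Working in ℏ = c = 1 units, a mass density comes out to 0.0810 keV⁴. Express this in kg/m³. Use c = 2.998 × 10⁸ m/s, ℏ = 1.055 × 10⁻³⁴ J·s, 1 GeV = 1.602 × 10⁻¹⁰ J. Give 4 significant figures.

1.876 × 10⁻⁵ kg/m³

Mass density is [E]/(c²[L]³) = [E]⁴/(ℏ³c⁵).
1 GeV⁴ → 1/(ℏ³c⁵) × (1 GeV in J)⁴ = 2.316 × 10²⁰ kg/m³.
Convert the energy scale: 0.0810 keV⁴ = 8.10 × 10⁻²⁶ GeV⁴.
Result: 8.10 × 10⁻²⁶ × 2.316 × 10²⁰ = 1.876 × 10⁻⁵ kg/m³.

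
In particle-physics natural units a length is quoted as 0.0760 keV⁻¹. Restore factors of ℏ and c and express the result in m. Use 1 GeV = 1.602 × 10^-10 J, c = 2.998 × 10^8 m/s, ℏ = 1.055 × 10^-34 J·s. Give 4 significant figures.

A length is [E]⁻¹ in ℏ=c=1; restore one factor of ℏc.
1 GeV⁻¹ → ℏc × (1 GeV in J)⁻¹ = 1.974 × 10^-16 m.
Convert the energy scale: 0.0760 keV⁻¹ = 7.60 × 10^4 GeV⁻¹.
Result: 7.60 × 10^4 × 1.974 × 10^-16 = 1.500 × 10^-11 m.

1.500 × 10^-11 m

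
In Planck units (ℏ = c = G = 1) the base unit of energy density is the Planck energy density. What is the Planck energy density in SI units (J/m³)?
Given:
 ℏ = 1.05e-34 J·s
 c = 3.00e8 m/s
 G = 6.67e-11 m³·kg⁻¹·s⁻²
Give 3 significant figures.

4.68e113 J/m³

u_P = c⁷/(ℏG²)
  = 2.19e59 / 4.67e-55
  = 4.68e113 J/m³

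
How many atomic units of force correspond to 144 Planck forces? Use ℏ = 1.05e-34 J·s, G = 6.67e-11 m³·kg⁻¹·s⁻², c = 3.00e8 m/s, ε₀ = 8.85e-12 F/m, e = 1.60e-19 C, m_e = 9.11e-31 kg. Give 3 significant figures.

Planck force: F_P = c⁴/G = 1.21e44 N
atomic unit of force: F_au = E_h/a₀ = m_e²e⁶/((4πε₀)³ℏ⁴) = 8.33e-8 N
144 × 1.21e44 / 8.33e-8 = 2.10e53

2.10e53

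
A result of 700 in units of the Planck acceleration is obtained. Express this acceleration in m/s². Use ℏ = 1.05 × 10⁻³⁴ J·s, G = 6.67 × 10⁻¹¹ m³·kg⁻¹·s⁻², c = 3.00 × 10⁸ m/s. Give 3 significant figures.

3.91 × 10⁵⁴ m/s²

One Planck acceleration: a_P = √(c⁷/(ℏG)) = 5.59 × 10⁵¹ m/s².
700 × 5.59 × 10⁵¹ m/s² = 3.91 × 10⁵⁴ m/s²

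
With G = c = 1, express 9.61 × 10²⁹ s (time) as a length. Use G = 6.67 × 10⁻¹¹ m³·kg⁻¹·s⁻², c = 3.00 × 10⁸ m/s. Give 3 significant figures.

2.88 × 10³⁸ m

Time → length via c.
9.61 × 10²⁹ s × (c) = 2.88 × 10³⁸ m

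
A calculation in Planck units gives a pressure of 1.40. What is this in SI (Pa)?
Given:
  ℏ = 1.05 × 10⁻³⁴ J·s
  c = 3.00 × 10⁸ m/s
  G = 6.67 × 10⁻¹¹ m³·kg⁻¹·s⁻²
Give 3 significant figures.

6.55 × 10¹¹³ Pa

One Planck pressure: p_P = c⁷/(ℏG²) = 4.68 × 10¹¹³ Pa.
1.40 × 4.68 × 10¹¹³ Pa = 6.55 × 10¹¹³ Pa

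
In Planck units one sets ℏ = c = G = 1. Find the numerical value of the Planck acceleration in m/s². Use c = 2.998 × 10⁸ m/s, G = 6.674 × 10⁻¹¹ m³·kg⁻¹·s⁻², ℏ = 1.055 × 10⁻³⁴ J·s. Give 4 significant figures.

5.560 × 10⁵¹ m/s²

a_P = √(c⁷/(ℏG))
  = √(3.092 × 10¹⁰³)
  = 5.560 × 10⁵¹ m/s²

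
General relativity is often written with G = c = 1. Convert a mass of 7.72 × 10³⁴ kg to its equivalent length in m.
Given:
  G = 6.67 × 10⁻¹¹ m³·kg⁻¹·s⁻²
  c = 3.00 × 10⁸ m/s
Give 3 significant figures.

In G = c = 1 units mass has dimensions of length; the conversion factor is G/c².
7.72 × 10³⁴ kg × (G/c²) = 5.72 × 10⁷ m

5.72 × 10⁷ m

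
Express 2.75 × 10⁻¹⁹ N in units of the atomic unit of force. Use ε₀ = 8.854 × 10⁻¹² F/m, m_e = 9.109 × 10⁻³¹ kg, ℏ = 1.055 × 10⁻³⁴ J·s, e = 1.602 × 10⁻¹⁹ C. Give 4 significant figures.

3.346 × 10⁻¹²

atomic unit of force: F_au = E_h/a₀ = m_e²e⁶/((4πε₀)³ℏ⁴) = 8.220 × 10⁻⁸ N.
2.75 × 10⁻¹⁹ / 8.220 × 10⁻⁸ = 3.346 × 10⁻¹²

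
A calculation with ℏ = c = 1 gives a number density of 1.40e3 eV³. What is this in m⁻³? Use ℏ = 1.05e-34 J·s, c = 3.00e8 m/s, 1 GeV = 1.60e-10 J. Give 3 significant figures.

1.83e23 m⁻³

Number density is [L]⁻³ = [E]³/(ℏc)³.
1 GeV³ → 1/(ℏc)³ × (1 GeV in J)³ = 1.31e47 m⁻³.
Convert the energy scale: 1.40e3 eV³ = 1.40e-24 GeV³.
Result: 1.40e-24 × 1.31e47 = 1.83e23 m⁻³.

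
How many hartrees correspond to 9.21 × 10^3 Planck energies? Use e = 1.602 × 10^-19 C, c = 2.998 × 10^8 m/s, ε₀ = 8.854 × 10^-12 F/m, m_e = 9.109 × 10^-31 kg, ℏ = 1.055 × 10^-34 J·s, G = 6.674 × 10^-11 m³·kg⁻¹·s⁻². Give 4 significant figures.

4.139 × 10^30

Planck energy: E_P = √(ℏc⁵/G) = 1.957 × 10^9 J
hartree: E_h = m_e e⁴/(4πε₀ℏ)² = 4.354 × 10^-18 J
9.21 × 10^3 × 1.957 × 10^9 / 4.354 × 10^-18 = 4.139 × 10^30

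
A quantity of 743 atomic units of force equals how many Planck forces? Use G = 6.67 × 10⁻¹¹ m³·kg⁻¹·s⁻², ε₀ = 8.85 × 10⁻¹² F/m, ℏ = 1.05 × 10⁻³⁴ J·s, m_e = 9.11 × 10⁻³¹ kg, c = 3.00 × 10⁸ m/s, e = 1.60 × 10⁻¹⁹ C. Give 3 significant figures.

atomic unit of force: F_au = E_h/a₀ = m_e²e⁶/((4πε₀)³ℏ⁴) = 8.33 × 10⁻⁸ N
Planck force: F_P = c⁴/G = 1.21 × 10⁴⁴ N
743 × 8.33 × 10⁻⁸ / 1.21 × 10⁴⁴ = 5.10 × 10⁻⁴⁹

5.10 × 10⁻⁴⁹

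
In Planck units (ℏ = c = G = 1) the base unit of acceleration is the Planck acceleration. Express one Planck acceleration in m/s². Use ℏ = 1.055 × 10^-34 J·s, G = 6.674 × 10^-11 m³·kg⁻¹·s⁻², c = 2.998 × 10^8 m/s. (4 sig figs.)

5.560 × 10^51 m/s²

a_P = √(c⁷/(ℏG))
  = √(3.092 × 10^103)
  = 5.560 × 10^51 m/s²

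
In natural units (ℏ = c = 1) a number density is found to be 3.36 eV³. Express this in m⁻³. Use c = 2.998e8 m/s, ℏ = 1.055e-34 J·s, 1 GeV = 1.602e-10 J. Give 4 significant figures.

Number density is [L]⁻³ = [E]³/(ℏc)³.
1 GeV³ → 1/(ℏc)³ × (1 GeV in J)³ = 1.299e47 m⁻³.
Convert the energy scale: 3.36 eV³ = 3.36e-27 GeV³.
Result: 3.36e-27 × 1.299e47 = 4.366e20 m⁻³.

4.366e20 m⁻³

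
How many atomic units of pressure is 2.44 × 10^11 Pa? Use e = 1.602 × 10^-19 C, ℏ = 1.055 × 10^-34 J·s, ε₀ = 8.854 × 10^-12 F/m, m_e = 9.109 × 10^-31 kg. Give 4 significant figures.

atomic unit of pressure: P_au = E_h/a₀³ = m_e⁴e¹⁰/((4πε₀)⁵ℏ⁸) = 2.929 × 10^13 Pa.
2.44 × 10^11 / 2.929 × 10^13 = 8.330 × 10^-3

8.330 × 10^-3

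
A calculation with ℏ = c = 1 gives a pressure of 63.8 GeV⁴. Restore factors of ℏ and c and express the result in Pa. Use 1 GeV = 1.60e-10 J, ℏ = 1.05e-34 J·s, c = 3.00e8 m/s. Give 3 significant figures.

Pressure is [E]/[L]³ = [E]⁴/(ℏc)³.
1 GeV⁴ → 1/(ℏc)³ × (1 GeV in J)⁴ = 2.10e37 Pa.
Result: 63.8 × 2.10e37 = 1.34e39 Pa.

1.34e39 Pa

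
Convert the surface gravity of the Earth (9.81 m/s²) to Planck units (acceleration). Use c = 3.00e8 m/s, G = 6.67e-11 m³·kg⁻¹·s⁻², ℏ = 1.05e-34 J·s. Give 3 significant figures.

Planck acceleration: a_P = √(c⁷/(ℏG)) = 5.59e51 m/s².
9.81 / 5.59e51 = 1.76e-51

1.76e-51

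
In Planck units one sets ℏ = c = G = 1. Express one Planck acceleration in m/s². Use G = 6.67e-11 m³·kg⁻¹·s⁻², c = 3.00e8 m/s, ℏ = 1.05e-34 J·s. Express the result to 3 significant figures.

a_P = √(c⁷/(ℏG))
  = √(3.12e103)
  = 5.59e51 m/s²

5.59e51 m/s²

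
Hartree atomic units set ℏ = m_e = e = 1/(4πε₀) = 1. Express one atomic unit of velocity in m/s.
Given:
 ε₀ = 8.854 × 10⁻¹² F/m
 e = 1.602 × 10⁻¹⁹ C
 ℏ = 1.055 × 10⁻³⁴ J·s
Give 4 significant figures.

Dimensional analysis gives v_au = e²/(4πε₀ℏ).
  = 2.566 × 10⁻³⁸ / 1.174 × 10⁻⁴⁴
  = 2.186 × 10⁶ m/s

2.186 × 10⁶ m/s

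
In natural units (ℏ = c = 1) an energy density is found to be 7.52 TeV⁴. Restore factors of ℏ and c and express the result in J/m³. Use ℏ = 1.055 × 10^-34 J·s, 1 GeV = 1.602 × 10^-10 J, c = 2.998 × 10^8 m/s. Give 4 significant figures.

1.565 × 10^50 J/m³

[E]/[L]³ = [E]⁴/(ℏc)³; restore (ℏc)⁻³.
1 GeV⁴ → 1/(ℏc)³ × (1 GeV in J)⁴ = 2.082 × 10^37 J/m³.
Convert the energy scale: 7.52 TeV⁴ = 7.52 × 10^12 GeV⁴.
Result: 7.52 × 10^12 × 2.082 × 10^37 = 1.565 × 10^50 J/m³.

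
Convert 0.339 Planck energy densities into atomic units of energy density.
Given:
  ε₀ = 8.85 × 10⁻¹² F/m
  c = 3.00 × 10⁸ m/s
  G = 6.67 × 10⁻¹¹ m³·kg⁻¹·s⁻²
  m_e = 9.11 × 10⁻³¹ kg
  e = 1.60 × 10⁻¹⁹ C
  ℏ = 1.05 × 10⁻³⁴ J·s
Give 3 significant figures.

5.27 × 10⁹⁹

Planck energy density: u_P = c⁷/(ℏG²) = 4.68 × 10¹¹³ J/m³
atomic unit of energy density: u_au = E_h/a₀³ = m_e⁴e¹⁰/((4πε₀)⁵ℏ⁸) = 3.01 × 10¹³ J/m³
0.339 × 4.68 × 10¹¹³ / 3.01 × 10¹³ = 5.27 × 10⁹⁹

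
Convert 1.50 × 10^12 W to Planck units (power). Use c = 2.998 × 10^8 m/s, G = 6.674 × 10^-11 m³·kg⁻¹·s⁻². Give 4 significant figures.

Planck power: P_P = c⁵/G = 3.629 × 10^52 W.
1.50 × 10^12 / 3.629 × 10^52 = 4.134 × 10^-41

4.134 × 10^-41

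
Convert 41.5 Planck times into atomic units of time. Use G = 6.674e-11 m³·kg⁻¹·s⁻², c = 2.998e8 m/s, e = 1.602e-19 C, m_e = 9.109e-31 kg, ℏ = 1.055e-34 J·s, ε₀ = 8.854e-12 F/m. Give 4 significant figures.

9.235e-26

Planck time: t_P = √(ℏG/c⁵) = 5.392e-44 s
atomic unit of time: τ_au = (4πε₀)²ℏ³/(m_e e⁴) = 2.423e-17 s
41.5 × 5.392e-44 / 2.423e-17 = 9.235e-26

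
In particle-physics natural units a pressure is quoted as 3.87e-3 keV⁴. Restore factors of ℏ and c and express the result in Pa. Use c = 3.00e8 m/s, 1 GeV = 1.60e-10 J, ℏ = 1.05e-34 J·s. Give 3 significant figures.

8.11e10 Pa

Pressure is [E]/[L]³ = [E]⁴/(ℏc)³.
1 GeV⁴ → 1/(ℏc)³ × (1 GeV in J)⁴ = 2.10e37 Pa.
Convert the energy scale: 3.87e-3 keV⁴ = 3.87e-27 GeV⁴.
Result: 3.87e-27 × 2.10e37 = 8.11e10 Pa.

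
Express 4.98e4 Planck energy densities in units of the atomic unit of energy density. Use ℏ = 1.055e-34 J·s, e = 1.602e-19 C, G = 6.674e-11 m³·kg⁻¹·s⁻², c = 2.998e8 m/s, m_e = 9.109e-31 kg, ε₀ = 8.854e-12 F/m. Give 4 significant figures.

7.876e104

Planck energy density: u_P = c⁷/(ℏG²) = 4.632e113 J/m³
atomic unit of energy density: u_au = E_h/a₀³ = m_e⁴e¹⁰/((4πε₀)⁵ℏ⁸) = 2.929e13 J/m³
4.98e4 × 4.632e113 / 2.929e13 = 7.876e104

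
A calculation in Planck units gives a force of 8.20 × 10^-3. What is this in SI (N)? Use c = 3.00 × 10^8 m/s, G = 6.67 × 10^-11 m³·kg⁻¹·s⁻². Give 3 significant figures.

One Planck force: F_P = c⁴/G = 1.21 × 10^44 N.
8.20 × 10^-3 × 1.21 × 10^44 N = 9.96 × 10^41 N

9.96 × 10^41 N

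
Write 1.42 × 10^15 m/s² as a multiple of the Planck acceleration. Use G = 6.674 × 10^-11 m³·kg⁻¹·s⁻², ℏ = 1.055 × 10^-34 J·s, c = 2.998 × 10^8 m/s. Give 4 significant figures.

Planck acceleration: a_P = √(c⁷/(ℏG)) = 5.560 × 10^51 m/s².
1.42 × 10^15 / 5.560 × 10^51 = 2.554 × 10^-37

2.554 × 10^-37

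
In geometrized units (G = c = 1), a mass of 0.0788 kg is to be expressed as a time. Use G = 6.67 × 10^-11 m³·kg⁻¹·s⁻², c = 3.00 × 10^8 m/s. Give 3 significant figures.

Mass → time via G/c³.
0.0788 kg × (G/c³) = 1.95 × 10^-37 s

1.95 × 10^-37 s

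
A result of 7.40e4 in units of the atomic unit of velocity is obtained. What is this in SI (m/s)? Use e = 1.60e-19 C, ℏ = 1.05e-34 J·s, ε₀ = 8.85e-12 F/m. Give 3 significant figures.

One atomic unit of velocity: v_au = e²/(4πε₀ℏ) = 2.19e6 m/s.
7.40e4 × 2.19e6 m/s = 1.62e11 m/s

1.62e11 m/s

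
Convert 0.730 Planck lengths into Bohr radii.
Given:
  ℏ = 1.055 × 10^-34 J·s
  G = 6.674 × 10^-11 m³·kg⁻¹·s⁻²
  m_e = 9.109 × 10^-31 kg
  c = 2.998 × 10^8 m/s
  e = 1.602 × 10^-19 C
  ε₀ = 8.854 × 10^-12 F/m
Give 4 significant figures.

Planck length: ℓ_P = √(ℏG/c³) = 1.616 × 10^-35 m
Bohr radius: a₀ = 4πε₀ℏ²/(m_e e²) = 5.297 × 10^-11 m
0.730 × 1.616 × 10^-35 / 5.297 × 10^-11 = 2.228 × 10^-25

2.228 × 10^-25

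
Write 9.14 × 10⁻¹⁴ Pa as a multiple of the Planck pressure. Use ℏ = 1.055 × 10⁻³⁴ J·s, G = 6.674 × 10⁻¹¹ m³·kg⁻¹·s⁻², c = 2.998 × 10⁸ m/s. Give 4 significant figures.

Planck pressure: p_P = c⁷/(ℏG²) = 4.632 × 10¹¹³ Pa.
9.14 × 10⁻¹⁴ / 4.632 × 10¹¹³ = 1.973 × 10⁻¹²⁷

1.973 × 10⁻¹²⁷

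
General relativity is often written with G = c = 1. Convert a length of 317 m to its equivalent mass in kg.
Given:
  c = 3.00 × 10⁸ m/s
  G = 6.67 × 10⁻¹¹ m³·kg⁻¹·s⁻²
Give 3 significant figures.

Length → mass via c²/G.
317 m × (c²/G) = 4.28 × 10²⁹ kg

4.28 × 10²⁹ kg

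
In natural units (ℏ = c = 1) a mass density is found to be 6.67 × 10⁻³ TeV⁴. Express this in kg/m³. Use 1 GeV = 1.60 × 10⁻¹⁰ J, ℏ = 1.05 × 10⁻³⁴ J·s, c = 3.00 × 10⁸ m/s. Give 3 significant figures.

Mass density is [E]/(c²[L]³) = [E]⁴/(ℏ³c⁵).
1 GeV⁴ → 1/(ℏ³c⁵) × (1 GeV in J)⁴ = 2.33 × 10²⁰ kg/m³.
Convert the energy scale: 6.67 × 10⁻³ TeV⁴ = 6.67 × 10⁹ GeV⁴.
Result: 6.67 × 10⁹ × 2.33 × 10²⁰ = 1.55 × 10³⁰ kg/m³.

1.55 × 10³⁰ kg/m³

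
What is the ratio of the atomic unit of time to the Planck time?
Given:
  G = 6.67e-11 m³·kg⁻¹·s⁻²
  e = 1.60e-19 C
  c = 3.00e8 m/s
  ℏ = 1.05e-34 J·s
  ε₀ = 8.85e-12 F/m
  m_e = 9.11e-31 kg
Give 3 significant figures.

atomic unit of time: τ_au = (4πε₀)²ℏ³/(m_e e⁴) = 2.40e-17 s
Planck time: t_P = √(ℏG/c⁵) = 5.37e-44 s
ratio = 2.40e-17 / 5.37e-44 = 4.47e26

4.47e26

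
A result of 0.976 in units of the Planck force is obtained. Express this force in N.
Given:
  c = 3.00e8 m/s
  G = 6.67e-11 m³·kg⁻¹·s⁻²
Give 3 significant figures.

1.19e44 N

One Planck force: F_P = c⁴/G = 1.21e44 N.
0.976 × 1.21e44 N = 1.19e44 N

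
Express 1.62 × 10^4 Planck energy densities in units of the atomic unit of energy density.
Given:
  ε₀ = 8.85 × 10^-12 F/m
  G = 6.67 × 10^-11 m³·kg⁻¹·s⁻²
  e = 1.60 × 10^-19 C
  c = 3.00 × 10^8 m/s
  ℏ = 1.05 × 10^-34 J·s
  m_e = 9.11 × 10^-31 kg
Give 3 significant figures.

Planck energy density: u_P = c⁷/(ℏG²) = 4.68 × 10^113 J/m³
atomic unit of energy density: u_au = E_h/a₀³ = m_e⁴e¹⁰/((4πε₀)⁵ℏ⁸) = 3.01 × 10^13 J/m³
1.62 × 10^4 × 4.68 × 10^113 / 3.01 × 10^13 = 2.52 × 10^104

2.52 × 10^104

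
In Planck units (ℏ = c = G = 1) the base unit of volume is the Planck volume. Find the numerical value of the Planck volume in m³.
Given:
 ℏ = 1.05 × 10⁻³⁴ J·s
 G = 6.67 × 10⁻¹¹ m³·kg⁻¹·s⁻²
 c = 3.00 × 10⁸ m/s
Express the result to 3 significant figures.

4.18 × 10⁻¹⁰⁵ m³

V_P = (ℏG/c³)^(3/2)
  = √(1.75 × 10⁻²⁰⁹)
  = 4.18 × 10⁻¹⁰⁵ m³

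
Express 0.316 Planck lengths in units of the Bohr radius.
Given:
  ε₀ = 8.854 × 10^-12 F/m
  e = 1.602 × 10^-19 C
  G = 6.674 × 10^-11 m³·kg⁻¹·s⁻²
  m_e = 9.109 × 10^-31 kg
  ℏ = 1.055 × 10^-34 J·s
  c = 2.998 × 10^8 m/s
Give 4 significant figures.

9.643 × 10^-26

Planck length: ℓ_P = √(ℏG/c³) = 1.616 × 10^-35 m
Bohr radius: a₀ = 4πε₀ℏ²/(m_e e²) = 5.297 × 10^-11 m
0.316 × 1.616 × 10^-35 / 5.297 × 10^-11 = 9.643 × 10^-26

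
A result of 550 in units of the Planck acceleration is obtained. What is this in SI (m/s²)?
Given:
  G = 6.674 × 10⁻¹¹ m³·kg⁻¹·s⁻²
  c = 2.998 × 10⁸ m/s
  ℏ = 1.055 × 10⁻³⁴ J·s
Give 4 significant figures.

One Planck acceleration: a_P = √(c⁷/(ℏG)) = 5.560 × 10⁵¹ m/s².
550 × 5.560 × 10⁵¹ m/s² = 3.058 × 10⁵⁴ m/s²

3.058 × 10⁵⁴ m/s²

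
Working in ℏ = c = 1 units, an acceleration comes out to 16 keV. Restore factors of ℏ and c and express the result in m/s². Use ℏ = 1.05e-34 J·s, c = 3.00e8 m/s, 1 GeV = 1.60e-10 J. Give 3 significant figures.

Acceleration is [L]/[T]² = c·[E]/ℏ.
1 GeV → c/ℏ × (1 GeV in J) = 4.57e32 m/s².
Convert the energy scale: 16 keV = 1.60e-5 GeV.
Result: 1.60e-5 × 4.57e32 = 7.31e27 m/s².

7.31e27 m/s²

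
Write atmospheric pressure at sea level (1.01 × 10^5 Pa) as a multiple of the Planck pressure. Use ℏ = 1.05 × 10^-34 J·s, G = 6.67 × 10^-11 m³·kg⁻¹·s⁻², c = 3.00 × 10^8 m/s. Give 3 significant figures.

2.16 × 10^-109

Planck pressure: p_P = c⁷/(ℏG²) = 4.68 × 10^113 Pa.
1.01 × 10^5 / 4.68 × 10^113 = 2.16 × 10^-109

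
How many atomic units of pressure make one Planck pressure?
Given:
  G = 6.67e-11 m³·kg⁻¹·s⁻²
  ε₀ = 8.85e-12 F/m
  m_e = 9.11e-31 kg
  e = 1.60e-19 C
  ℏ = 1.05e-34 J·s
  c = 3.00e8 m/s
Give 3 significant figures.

1.55e100

Planck pressure: p_P = c⁷/(ℏG²) = 4.68e113 Pa
atomic unit of pressure: P_au = E_h/a₀³ = m_e⁴e¹⁰/((4πε₀)⁵ℏ⁸) = 3.01e13 Pa
ratio = 4.68e113 / 3.01e13 = 1.55e100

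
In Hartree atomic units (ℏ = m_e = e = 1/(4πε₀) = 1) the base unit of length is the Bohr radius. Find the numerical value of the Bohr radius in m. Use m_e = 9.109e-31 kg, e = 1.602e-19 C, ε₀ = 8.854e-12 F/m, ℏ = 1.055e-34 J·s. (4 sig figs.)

5.297e-11 m

a₀ = 4πε₀ℏ²/(m_e e²)
  = 1.238e-78 / 2.338e-68
  = 5.297e-11 m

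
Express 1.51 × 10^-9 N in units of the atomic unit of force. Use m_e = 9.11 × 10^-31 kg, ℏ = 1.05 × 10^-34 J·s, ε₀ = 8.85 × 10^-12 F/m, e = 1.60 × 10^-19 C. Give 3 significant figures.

atomic unit of force: F_au = E_h/a₀ = m_e²e⁶/((4πε₀)³ℏ⁴) = 8.33 × 10^-8 N.
1.51 × 10^-9 / 8.33 × 10^-8 = 0.0181

0.0181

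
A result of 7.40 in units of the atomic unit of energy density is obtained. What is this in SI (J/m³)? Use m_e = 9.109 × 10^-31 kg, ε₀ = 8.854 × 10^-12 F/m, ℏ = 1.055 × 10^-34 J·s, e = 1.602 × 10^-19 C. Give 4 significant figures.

2.168 × 10^14 J/m³

One atomic unit of energy density: u_au = E_h/a₀³ = m_e⁴e¹⁰/((4πε₀)⁵ℏ⁸) = 2.929 × 10^13 J/m³.
7.40 × 2.929 × 10^13 J/m³ = 2.168 × 10^14 J/m³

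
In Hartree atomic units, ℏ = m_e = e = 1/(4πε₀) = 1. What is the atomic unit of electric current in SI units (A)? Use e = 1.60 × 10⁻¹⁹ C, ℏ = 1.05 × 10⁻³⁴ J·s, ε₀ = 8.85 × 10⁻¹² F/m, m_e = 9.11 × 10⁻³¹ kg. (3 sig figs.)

6.67 × 10⁻³ A

From ℏ = m_e = e = 1/(4πε₀) = 1 the current scale is I_au = e E_h/ℏ = m_e e⁵/((4πε₀)²ℏ³).
E_h = 4.38 × 10⁻¹⁸ J
e·E_h/ℏ = 6.67 × 10⁻³ A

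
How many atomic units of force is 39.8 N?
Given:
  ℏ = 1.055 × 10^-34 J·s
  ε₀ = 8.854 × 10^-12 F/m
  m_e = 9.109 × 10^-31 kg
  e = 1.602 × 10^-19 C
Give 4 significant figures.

4.842 × 10^8

atomic unit of force: F_au = E_h/a₀ = m_e²e⁶/((4πε₀)³ℏ⁴) = 8.220 × 10^-8 N.
39.8 / 8.220 × 10^-8 = 4.842 × 10^8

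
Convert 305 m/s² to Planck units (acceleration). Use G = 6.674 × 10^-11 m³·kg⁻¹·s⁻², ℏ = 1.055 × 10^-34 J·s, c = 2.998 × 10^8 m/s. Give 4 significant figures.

Planck acceleration: a_P = √(c⁷/(ℏG)) = 5.560 × 10^51 m/s².
305 / 5.560 × 10^51 = 5.485 × 10^-50

5.485 × 10^-50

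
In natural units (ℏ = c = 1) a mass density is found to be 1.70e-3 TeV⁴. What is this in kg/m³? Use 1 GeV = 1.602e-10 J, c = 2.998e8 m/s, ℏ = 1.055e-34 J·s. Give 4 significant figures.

3.937e29 kg/m³

Mass density is [E]/(c²[L]³) = [E]⁴/(ℏ³c⁵).
1 GeV⁴ → 1/(ℏ³c⁵) × (1 GeV in J)⁴ = 2.316e20 kg/m³.
Convert the energy scale: 1.70e-3 TeV⁴ = 1.70e9 GeV⁴.
Result: 1.70e9 × 2.316e20 = 3.937e29 kg/m³.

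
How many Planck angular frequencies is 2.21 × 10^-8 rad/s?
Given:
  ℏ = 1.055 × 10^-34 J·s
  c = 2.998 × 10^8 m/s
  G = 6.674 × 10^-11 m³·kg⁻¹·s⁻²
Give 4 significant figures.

Planck angular frequency: ω_P = √(c⁵/(ℏG)) = 1.855 × 10^43 rad/s.
2.21 × 10^-8 / 1.855 × 10^43 = 1.192 × 10^-51

1.192 × 10^-51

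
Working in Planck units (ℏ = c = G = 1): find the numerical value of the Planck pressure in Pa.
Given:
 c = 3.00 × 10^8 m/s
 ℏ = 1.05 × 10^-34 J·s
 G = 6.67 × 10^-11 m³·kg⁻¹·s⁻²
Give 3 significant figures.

4.68 × 10^113 Pa

The unique combination of the constants set to 1 with dimensions of pressure is p_P = c⁷/(ℏG²).
  = 2.19 × 10^59 / 4.67 × 10^-55
  = 4.68 × 10^113 Pa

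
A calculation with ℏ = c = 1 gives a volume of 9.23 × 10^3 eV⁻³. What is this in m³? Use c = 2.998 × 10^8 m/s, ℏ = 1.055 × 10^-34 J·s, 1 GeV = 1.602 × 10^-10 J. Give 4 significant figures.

Volume is [L]³ = [E]⁻³·(ℏc)³.
1 GeV⁻³ → (ℏc)³ × (1 GeV in J)⁻³ = 7.696 × 10^-48 m³.
Convert the energy scale: 9.23 × 10^3 eV⁻³ = 9.23 × 10^30 GeV⁻³.
Result: 9.23 × 10^30 × 7.696 × 10^-48 = 7.103 × 10^-17 m³.

7.103 × 10^-17 m³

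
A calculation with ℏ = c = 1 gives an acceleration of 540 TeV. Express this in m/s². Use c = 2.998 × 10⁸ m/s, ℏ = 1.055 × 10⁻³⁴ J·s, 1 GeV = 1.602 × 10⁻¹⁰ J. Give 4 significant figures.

Acceleration is [L]/[T]² = c·[E]/ℏ.
1 GeV → c/ℏ × (1 GeV in J) = 4.552 × 10³² m/s².
Convert the energy scale: 540 TeV = 5.40 × 10⁵ GeV.
Result: 5.40 × 10⁵ × 4.552 × 10³² = 2.458 × 10³⁸ m/s².

2.458 × 10³⁸ m/s²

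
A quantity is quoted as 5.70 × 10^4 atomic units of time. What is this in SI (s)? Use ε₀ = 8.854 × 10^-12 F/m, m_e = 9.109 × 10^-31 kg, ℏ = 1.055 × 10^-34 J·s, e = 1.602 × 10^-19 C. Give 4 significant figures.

One atomic unit of time: τ_au = (4πε₀)²ℏ³/(m_e e⁴) = 2.423 × 10^-17 s.
5.70 × 10^4 × 2.423 × 10^-17 s = 1.381 × 10^-12 s

1.381 × 10^-12 s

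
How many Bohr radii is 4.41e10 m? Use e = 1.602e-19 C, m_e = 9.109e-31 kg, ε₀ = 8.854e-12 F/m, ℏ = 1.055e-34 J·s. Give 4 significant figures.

8.325e20

Bohr radius: a₀ = 4πε₀ℏ²/(m_e e²) = 5.297e-11 m.
4.41e10 / 5.297e-11 = 8.325e20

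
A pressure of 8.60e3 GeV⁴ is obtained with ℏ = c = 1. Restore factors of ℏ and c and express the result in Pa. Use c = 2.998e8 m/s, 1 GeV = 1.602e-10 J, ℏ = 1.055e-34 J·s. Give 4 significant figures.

Pressure is [E]/[L]³ = [E]⁴/(ℏc)³.
1 GeV⁴ → 1/(ℏc)³ × (1 GeV in J)⁴ = 2.082e37 Pa.
Result: 8.60e3 × 2.082e37 = 1.790e41 Pa.

1.790e41 Pa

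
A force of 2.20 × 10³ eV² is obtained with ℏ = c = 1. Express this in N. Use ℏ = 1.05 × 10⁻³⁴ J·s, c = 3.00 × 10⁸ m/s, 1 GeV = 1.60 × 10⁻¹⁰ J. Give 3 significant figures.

1.79 × 10⁻⁹ N

Force is [E]/[L] = [E]²/(ℏc); restore (ℏc)⁻¹.
1 GeV² → 1/(ℏc) × (1 GeV in J)² = 8.13 × 10⁵ N.
Convert the energy scale: 2.20 × 10³ eV² = 2.20 × 10⁻¹⁵ GeV².
Result: 2.20 × 10⁻¹⁵ × 8.13 × 10⁵ = 1.79 × 10⁻⁹ N.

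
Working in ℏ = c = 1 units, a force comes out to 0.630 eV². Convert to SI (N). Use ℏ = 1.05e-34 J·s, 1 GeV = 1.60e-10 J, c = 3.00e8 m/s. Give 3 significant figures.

5.12e-13 N

Force is [E]/[L] = [E]²/(ℏc); restore (ℏc)⁻¹.
1 GeV² → 1/(ℏc) × (1 GeV in J)² = 8.13e5 N.
Convert the energy scale: 0.630 eV² = 6.30e-19 GeV².
Result: 6.30e-19 × 8.13e5 = 5.12e-13 N.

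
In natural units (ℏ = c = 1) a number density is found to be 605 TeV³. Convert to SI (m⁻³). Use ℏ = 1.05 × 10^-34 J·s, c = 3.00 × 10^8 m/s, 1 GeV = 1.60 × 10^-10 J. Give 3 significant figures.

7.93 × 10^58 m⁻³

Number density is [L]⁻³ = [E]³/(ℏc)³.
1 GeV³ → 1/(ℏc)³ × (1 GeV in J)³ = 1.31 × 10^47 m⁻³.
Convert the energy scale: 605 TeV³ = 6.05 × 10^11 GeV³.
Result: 6.05 × 10^11 × 1.31 × 10^47 = 7.93 × 10^58 m⁻³.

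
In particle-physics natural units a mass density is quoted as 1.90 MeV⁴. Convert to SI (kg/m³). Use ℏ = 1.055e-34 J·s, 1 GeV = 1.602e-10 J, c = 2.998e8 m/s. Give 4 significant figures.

Mass density is [E]/(c²[L]³) = [E]⁴/(ℏ³c⁵).
1 GeV⁴ → 1/(ℏ³c⁵) × (1 GeV in J)⁴ = 2.316e20 kg/m³.
Convert the energy scale: 1.90 MeV⁴ = 1.90e-12 GeV⁴.
Result: 1.90e-12 × 2.316e20 = 4.400e8 kg/m³.

4.400e8 kg/m³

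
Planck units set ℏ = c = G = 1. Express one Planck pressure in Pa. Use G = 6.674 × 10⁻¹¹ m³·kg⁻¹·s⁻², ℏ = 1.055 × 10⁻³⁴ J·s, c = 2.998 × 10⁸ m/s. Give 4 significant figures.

4.632 × 10¹¹³ Pa

From ℏ = c = G = 1 the pressure scale is p_P = c⁷/(ℏG²).
  = 2.177 × 10⁵⁹ / 4.699 × 10⁻⁵⁵
  = 4.632 × 10¹¹³ Pa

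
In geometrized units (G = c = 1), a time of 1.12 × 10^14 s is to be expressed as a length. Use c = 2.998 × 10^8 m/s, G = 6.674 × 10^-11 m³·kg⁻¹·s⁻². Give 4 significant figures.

Time → length via c.
1.12 × 10^14 s × (c) = 3.358 × 10^22 m

3.358 × 10^22 m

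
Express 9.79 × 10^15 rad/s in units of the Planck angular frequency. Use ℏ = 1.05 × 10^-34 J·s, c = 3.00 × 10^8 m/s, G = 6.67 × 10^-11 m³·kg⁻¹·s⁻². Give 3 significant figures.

Planck angular frequency: ω_P = √(c⁵/(ℏG)) = 1.86 × 10^43 rad/s.
9.79 × 10^15 / 1.86 × 10^43 = 5.26 × 10^-28

5.26 × 10^-28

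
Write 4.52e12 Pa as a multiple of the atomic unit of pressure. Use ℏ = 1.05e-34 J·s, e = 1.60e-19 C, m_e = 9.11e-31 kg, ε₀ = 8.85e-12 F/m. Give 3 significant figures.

0.150

atomic unit of pressure: P_au = E_h/a₀³ = m_e⁴e¹⁰/((4πε₀)⁵ℏ⁸) = 3.01e13 Pa.
4.52e12 / 3.01e13 = 0.150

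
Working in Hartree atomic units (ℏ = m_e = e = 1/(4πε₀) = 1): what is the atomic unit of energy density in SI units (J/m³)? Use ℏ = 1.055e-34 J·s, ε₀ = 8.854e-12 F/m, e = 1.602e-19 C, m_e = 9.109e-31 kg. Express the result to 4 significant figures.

From ℏ = m_e = e = 1/(4πε₀) = 1 the energy density scale is u_au = E_h/a₀³ = m_e⁴e¹⁰/((4πε₀)⁵ℏ⁸).
E_h = 4.354e-18 J
a₀ = 5.297e-11 m
E_h/a₀³ = 2.929e13 J/m³

2.929e13 J/m³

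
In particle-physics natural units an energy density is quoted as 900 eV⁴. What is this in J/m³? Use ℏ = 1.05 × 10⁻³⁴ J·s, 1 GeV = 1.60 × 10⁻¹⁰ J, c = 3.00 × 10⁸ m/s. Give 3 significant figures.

[E]/[L]³ = [E]⁴/(ℏc)³; restore (ℏc)⁻³.
1 GeV⁴ → 1/(ℏc)³ × (1 GeV in J)⁴ = 2.10 × 10³⁷ J/m³.
Convert the energy scale: 900 eV⁴ = 9.00 × 10⁻³⁴ GeV⁴.
Result: 9.00 × 10⁻³⁴ × 2.10 × 10³⁷ = 1.89 × 10⁴ J/m³.

1.89 × 10⁴ J/m³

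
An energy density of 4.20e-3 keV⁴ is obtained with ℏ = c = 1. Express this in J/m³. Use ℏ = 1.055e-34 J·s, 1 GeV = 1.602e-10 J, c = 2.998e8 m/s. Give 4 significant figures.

[E]/[L]³ = [E]⁴/(ℏc)³; restore (ℏc)⁻³.
1 GeV⁴ → 1/(ℏc)³ × (1 GeV in J)⁴ = 2.082e37 J/m³.
Convert the energy scale: 4.20e-3 keV⁴ = 4.20e-27 GeV⁴.
Result: 4.20e-27 × 2.082e37 = 8.743e10 J/m³.

8.743e10 J/m³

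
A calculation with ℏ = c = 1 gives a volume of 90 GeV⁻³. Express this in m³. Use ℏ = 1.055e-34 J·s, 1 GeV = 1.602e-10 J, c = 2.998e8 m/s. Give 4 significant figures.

6.926e-46 m³

Volume is [L]³ = [E]⁻³·(ℏc)³.
1 GeV⁻³ → (ℏc)³ × (1 GeV in J)⁻³ = 7.696e-48 m³.
Result: 90 × 7.696e-48 = 6.926e-46 m³.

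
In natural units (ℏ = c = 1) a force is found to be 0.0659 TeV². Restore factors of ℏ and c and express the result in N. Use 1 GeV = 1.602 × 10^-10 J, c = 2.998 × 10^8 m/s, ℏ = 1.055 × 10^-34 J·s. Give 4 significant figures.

Force is [E]/[L] = [E]²/(ℏc); restore (ℏc)⁻¹.
1 GeV² → 1/(ℏc) × (1 GeV in J)² = 8.114 × 10^5 N.
Convert the energy scale: 0.0659 TeV² = 6.59 × 10^4 GeV².
Result: 6.59 × 10^4 × 8.114 × 10^5 = 5.347 × 10^10 N.

5.347 × 10^10 N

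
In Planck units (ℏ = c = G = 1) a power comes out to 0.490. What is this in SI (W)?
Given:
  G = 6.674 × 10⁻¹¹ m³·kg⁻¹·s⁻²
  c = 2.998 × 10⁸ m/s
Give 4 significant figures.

1.778 × 10⁵² W

One Planck power: P_P = c⁵/G = 3.629 × 10⁵² W.
0.490 × 3.629 × 10⁵² W = 1.778 × 10⁵² W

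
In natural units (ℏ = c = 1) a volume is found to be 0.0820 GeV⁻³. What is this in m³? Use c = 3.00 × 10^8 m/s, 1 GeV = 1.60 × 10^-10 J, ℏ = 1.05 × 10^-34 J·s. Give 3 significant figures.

6.26 × 10^-49 m³

Volume is [L]³ = [E]⁻³·(ℏc)³.
1 GeV⁻³ → (ℏc)³ × (1 GeV in J)⁻³ = 7.63 × 10^-48 m³.
Result: 0.0820 × 7.63 × 10^-48 = 6.26 × 10^-49 m³.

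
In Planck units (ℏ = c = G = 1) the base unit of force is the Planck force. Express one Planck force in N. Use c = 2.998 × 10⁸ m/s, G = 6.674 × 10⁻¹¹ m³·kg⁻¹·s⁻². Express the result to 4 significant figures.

F_P = c⁴/G
  = 8.078 × 10³³ / 6.674 × 10⁻¹¹
  = 1.210 × 10⁴⁴ N

1.210 × 10⁴⁴ N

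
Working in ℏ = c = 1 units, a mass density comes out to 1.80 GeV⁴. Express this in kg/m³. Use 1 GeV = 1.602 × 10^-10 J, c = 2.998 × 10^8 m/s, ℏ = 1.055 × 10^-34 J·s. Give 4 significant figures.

4.169 × 10^20 kg/m³

Mass density is [E]/(c²[L]³) = [E]⁴/(ℏ³c⁵).
1 GeV⁴ → 1/(ℏ³c⁵) × (1 GeV in J)⁴ = 2.316 × 10^20 kg/m³.
Result: 1.80 × 2.316 × 10^20 = 4.169 × 10^20 kg/m³.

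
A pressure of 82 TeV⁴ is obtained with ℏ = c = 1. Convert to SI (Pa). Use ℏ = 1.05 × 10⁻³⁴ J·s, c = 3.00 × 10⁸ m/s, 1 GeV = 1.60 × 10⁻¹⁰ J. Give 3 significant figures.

1.72 × 10⁵¹ Pa

Pressure is [E]/[L]³ = [E]⁴/(ℏc)³.
1 GeV⁴ → 1/(ℏc)³ × (1 GeV in J)⁴ = 2.10 × 10³⁷ Pa.
Convert the energy scale: 82 TeV⁴ = 8.20 × 10¹³ GeV⁴.
Result: 8.20 × 10¹³ × 2.10 × 10³⁷ = 1.72 × 10⁵¹ Pa.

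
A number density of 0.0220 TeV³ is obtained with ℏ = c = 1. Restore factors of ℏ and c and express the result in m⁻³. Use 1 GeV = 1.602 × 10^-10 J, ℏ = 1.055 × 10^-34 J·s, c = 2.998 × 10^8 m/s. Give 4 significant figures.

2.859 × 10^54 m⁻³

Number density is [L]⁻³ = [E]³/(ℏc)³.
1 GeV³ → 1/(ℏc)³ × (1 GeV in J)³ = 1.299 × 10^47 m⁻³.
Convert the energy scale: 0.0220 TeV³ = 2.20 × 10^7 GeV³.
Result: 2.20 × 10^7 × 1.299 × 10^47 = 2.859 × 10^54 m⁻³.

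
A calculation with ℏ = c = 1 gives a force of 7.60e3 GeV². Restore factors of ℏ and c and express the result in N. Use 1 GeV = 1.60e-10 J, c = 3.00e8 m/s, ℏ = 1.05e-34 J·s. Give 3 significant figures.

6.18e9 N

Force is [E]/[L] = [E]²/(ℏc); restore (ℏc)⁻¹.
1 GeV² → 1/(ℏc) × (1 GeV in J)² = 8.13e5 N.
Result: 7.60e3 × 8.13e5 = 6.18e9 N.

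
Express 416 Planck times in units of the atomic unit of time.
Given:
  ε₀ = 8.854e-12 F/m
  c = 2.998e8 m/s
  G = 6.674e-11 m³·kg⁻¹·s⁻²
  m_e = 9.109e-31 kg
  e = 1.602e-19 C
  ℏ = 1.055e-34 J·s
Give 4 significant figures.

Planck time: t_P = √(ℏG/c⁵) = 5.392e-44 s
atomic unit of time: τ_au = (4πε₀)²ℏ³/(m_e e⁴) = 2.423e-17 s
416 × 5.392e-44 / 2.423e-17 = 9.258e-25

9.258e-25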